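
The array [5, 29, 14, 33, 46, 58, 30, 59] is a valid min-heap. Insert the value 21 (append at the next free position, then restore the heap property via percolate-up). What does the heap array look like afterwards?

[5, 21, 14, 29, 46, 58, 30, 59, 33]

append 21 at index 8 → [5, 29, 14, 33, 46, 58, 30, 59, 21]
21 < parent 33 at index 3, swap → [5, 29, 14, 21, 46, 58, 30, 59, 33]
21 < parent 29 at index 1, swap → [5, 21, 14, 29, 46, 58, 30, 59, 33]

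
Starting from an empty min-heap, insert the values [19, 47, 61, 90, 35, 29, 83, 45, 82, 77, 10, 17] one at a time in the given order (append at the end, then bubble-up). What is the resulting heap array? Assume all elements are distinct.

[10, 19, 17, 45, 35, 29, 83, 90, 82, 77, 47, 61]

Insert 19:
  append 19 at index 0 → [19] (no swap needed)
Insert 47:
  append 47 at index 1 → [19, 47] (no swap needed)
Insert 61:
  append 61 at index 2 → [19, 47, 61] (no swap needed)
Insert 90:
  append 90 at index 3 → [19, 47, 61, 90] (no swap needed)
Insert 35:
  append 35 at index 4 → [19, 47, 61, 90, 35]
  35 < parent 47 at index 1, swap → [19, 35, 61, 90, 47]
Insert 29:
  append 29 at index 5 → [19, 35, 61, 90, 47, 29]
  29 < parent 61 at index 2, swap → [19, 35, 29, 90, 47, 61]
Insert 83:
  append 83 at index 6 → [19, 35, 29, 90, 47, 61, 83] (no swap needed)
Insert 45:
  append 45 at index 7 → [19, 35, 29, 90, 47, 61, 83, 45]
  45 < parent 90 at index 3, swap → [19, 35, 29, 45, 47, 61, 83, 90]
Insert 82:
  append 82 at index 8 → [19, 35, 29, 45, 47, 61, 83, 90, 82] (no swap needed)
Insert 77:
  append 77 at index 9 → [19, 35, 29, 45, 47, 61, 83, 90, 82, 77] (no swap needed)
Insert 10:
  append 10 at index 10 → [19, 35, 29, 45, 47, 61, 83, 90, 82, 77, 10]
  10 < parent 47 at index 4, swap → [19, 35, 29, 45, 10, 61, 83, 90, 82, 77, 47]
  10 < parent 35 at index 1, swap → [19, 10, 29, 45, 35, 61, 83, 90, 82, 77, 47]
  10 < parent 19 at index 0, swap → [10, 19, 29, 45, 35, 61, 83, 90, 82, 77, 47]
Insert 17:
  append 17 at index 11 → [10, 19, 29, 45, 35, 61, 83, 90, 82, 77, 47, 17]
  17 < parent 61 at index 5, swap → [10, 19, 29, 45, 35, 17, 83, 90, 82, 77, 47, 61]
  17 < parent 29 at index 2, swap → [10, 19, 17, 45, 35, 29, 83, 90, 82, 77, 47, 61]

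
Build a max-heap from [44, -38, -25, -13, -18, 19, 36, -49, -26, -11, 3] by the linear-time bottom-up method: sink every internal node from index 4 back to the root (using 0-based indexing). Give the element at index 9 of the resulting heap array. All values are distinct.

-38

sift down from index 4:
  -18 vs larger child 3 at index 10, swap → [44, -38, -25, -13, 3, 19, 36, -49, -26, -11, -18]
sift down from index 3: already satisfies heap property
sift down from index 2:
  -25 vs larger child 36 at index 6, swap → [44, -38, 36, -13, 3, 19, -25, -49, -26, -11, -18]
sift down from index 1:
  -38 vs larger child 3 at index 4, swap → [44, 3, 36, -13, -38, 19, -25, -49, -26, -11, -18]
  -38 vs larger child -11 at index 9, swap → [44, 3, 36, -13, -11, 19, -25, -49, -26, -38, -18]
sift down from index 0: already satisfies heap property
resulting array: [44, 3, 36, -13, -11, 19, -25, -49, -26, -38, -18]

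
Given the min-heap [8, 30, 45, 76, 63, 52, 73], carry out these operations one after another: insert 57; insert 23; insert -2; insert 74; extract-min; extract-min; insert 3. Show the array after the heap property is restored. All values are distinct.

[3, 23, 45, 57, 30, 52, 73, 76, 74, 63]

insert 57:
  append 57 at index 7 → [8, 30, 45, 76, 63, 52, 73, 57]
  57 < parent 76 at index 3, swap → [8, 30, 45, 57, 63, 52, 73, 76]
insert 23:
  append 23 at index 8 → [8, 30, 45, 57, 63, 52, 73, 76, 23]
  23 < parent 57 at index 3, swap → [8, 30, 45, 23, 63, 52, 73, 76, 57]
  23 < parent 30 at index 1, swap → [8, 23, 45, 30, 63, 52, 73, 76, 57]
insert -2:
  append -2 at index 9 → [8, 23, 45, 30, 63, 52, 73, 76, 57, -2]
  -2 < parent 63 at index 4, swap → [8, 23, 45, 30, -2, 52, 73, 76, 57, 63]
  -2 < parent 23 at index 1, swap → [8, -2, 45, 30, 23, 52, 73, 76, 57, 63]
  -2 < parent 8 at index 0, swap → [-2, 8, 45, 30, 23, 52, 73, 76, 57, 63]
insert 74:
  append 74 at index 10 → [-2, 8, 45, 30, 23, 52, 73, 76, 57, 63, 74] (no swap needed)
extract-min → returns -2:
  remove root -2; move last element 74 to root → [74, 8, 45, 30, 23, 52, 73, 76, 57, 63]
  74 vs smaller child 8 at index 1, swap → [8, 74, 45, 30, 23, 52, 73, 76, 57, 63]
  74 vs smaller child 23 at index 4, swap → [8, 23, 45, 30, 74, 52, 73, 76, 57, 63]
  74 vs only child 63 at index 9, swap → [8, 23, 45, 30, 63, 52, 73, 76, 57, 74]
extract-min → returns 8:
  remove root 8; move last element 74 to root → [74, 23, 45, 30, 63, 52, 73, 76, 57]
  74 vs smaller child 23 at index 1, swap → [23, 74, 45, 30, 63, 52, 73, 76, 57]
  74 vs smaller child 30 at index 3, swap → [23, 30, 45, 74, 63, 52, 73, 76, 57]
  74 vs smaller child 57 at index 8, swap → [23, 30, 45, 57, 63, 52, 73, 76, 74]
insert 3:
  append 3 at index 9 → [23, 30, 45, 57, 63, 52, 73, 76, 74, 3]
  3 < parent 63 at index 4, swap → [23, 30, 45, 57, 3, 52, 73, 76, 74, 63]
  3 < parent 30 at index 1, swap → [23, 3, 45, 57, 30, 52, 73, 76, 74, 63]
  3 < parent 23 at index 0, swap → [3, 23, 45, 57, 30, 52, 73, 76, 74, 63]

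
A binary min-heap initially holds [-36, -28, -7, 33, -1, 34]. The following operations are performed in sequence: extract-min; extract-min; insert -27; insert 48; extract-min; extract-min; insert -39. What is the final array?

[-39, -1, 34, 48, 33]

extract-min → returns -36:
  remove root -36; move last element 34 to root → [34, -28, -7, 33, -1]
  34 vs smaller child -28 at index 1, swap → [-28, 34, -7, 33, -1]
  34 vs smaller child -1 at index 4, swap → [-28, -1, -7, 33, 34]
extract-min → returns -28:
  remove root -28; move last element 34 to root → [34, -1, -7, 33]
  34 vs smaller child -7 at index 2, swap → [-7, -1, 34, 33]
insert -27:
  append -27 at index 4 → [-7, -1, 34, 33, -27]
  -27 < parent -1 at index 1, swap → [-7, -27, 34, 33, -1]
  -27 < parent -7 at index 0, swap → [-27, -7, 34, 33, -1]
insert 48:
  append 48 at index 5 → [-27, -7, 34, 33, -1, 48] (no swap needed)
extract-min → returns -27:
  remove root -27; move last element 48 to root → [48, -7, 34, 33, -1]
  48 vs smaller child -7 at index 1, swap → [-7, 48, 34, 33, -1]
  48 vs smaller child -1 at index 4, swap → [-7, -1, 34, 33, 48]
extract-min → returns -7:
  remove root -7; move last element 48 to root → [48, -1, 34, 33]
  48 vs smaller child -1 at index 1, swap → [-1, 48, 34, 33]
  48 vs only child 33 at index 3, swap → [-1, 33, 34, 48]
insert -39:
  append -39 at index 4 → [-1, 33, 34, 48, -39]
  -39 < parent 33 at index 1, swap → [-1, -39, 34, 48, 33]
  -39 < parent -1 at index 0, swap → [-39, -1, 34, 48, 33]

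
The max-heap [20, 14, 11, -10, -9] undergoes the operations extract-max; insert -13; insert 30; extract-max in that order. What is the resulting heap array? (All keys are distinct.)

[14, -9, 11, -10, -13]

extract-max → returns 20:
  remove root 20; move last element -9 to root → [-9, 14, 11, -10]
  -9 vs larger child 14 at index 1, swap → [14, -9, 11, -10]
insert -13:
  append -13 at index 4 → [14, -9, 11, -10, -13] (no swap needed)
insert 30:
  append 30 at index 5 → [14, -9, 11, -10, -13, 30]
  30 > parent 11 at index 2, swap → [14, -9, 30, -10, -13, 11]
  30 > parent 14 at index 0, swap → [30, -9, 14, -10, -13, 11]
extract-max → returns 30:
  remove root 30; move last element 11 to root → [11, -9, 14, -10, -13]
  11 vs larger child 14 at index 2, swap → [14, -9, 11, -10, -13]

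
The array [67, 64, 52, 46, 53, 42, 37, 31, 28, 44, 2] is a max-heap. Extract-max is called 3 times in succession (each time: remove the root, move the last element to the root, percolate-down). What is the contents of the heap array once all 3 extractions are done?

[52, 46, 42, 31, 44, 28, 37, 2]

extract-max #1 returns 67:
  remove root 67; move last element 2 to root → [2, 64, 52, 46, 53, 42, 37, 31, 28, 44]
  2 vs larger child 64 at index 1, swap → [64, 2, 52, 46, 53, 42, 37, 31, 28, 44]
  2 vs larger child 53 at index 4, swap → [64, 53, 52, 46, 2, 42, 37, 31, 28, 44]
  2 vs only child 44 at index 9, swap → [64, 53, 52, 46, 44, 42, 37, 31, 28, 2]
extract-max #2 returns 64:
  remove root 64; move last element 2 to root → [2, 53, 52, 46, 44, 42, 37, 31, 28]
  2 vs larger child 53 at index 1, swap → [53, 2, 52, 46, 44, 42, 37, 31, 28]
  2 vs larger child 46 at index 3, swap → [53, 46, 52, 2, 44, 42, 37, 31, 28]
  2 vs larger child 31 at index 7, swap → [53, 46, 52, 31, 44, 42, 37, 2, 28]
extract-max #3 returns 53:
  remove root 53; move last element 28 to root → [28, 46, 52, 31, 44, 42, 37, 2]
  28 vs larger child 52 at index 2, swap → [52, 46, 28, 31, 44, 42, 37, 2]
  28 vs larger child 42 at index 5, swap → [52, 46, 42, 31, 44, 28, 37, 2]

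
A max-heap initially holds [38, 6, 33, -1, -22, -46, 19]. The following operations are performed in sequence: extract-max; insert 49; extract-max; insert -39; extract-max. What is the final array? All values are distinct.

extract-max → returns 38:
  remove root 38; move last element 19 to root → [19, 6, 33, -1, -22, -46]
  19 vs larger child 33 at index 2, swap → [33, 6, 19, -1, -22, -46]
insert 49:
  append 49 at index 6 → [33, 6, 19, -1, -22, -46, 49]
  49 > parent 19 at index 2, swap → [33, 6, 49, -1, -22, -46, 19]
  49 > parent 33 at index 0, swap → [49, 6, 33, -1, -22, -46, 19]
extract-max → returns 49:
  remove root 49; move last element 19 to root → [19, 6, 33, -1, -22, -46]
  19 vs larger child 33 at index 2, swap → [33, 6, 19, -1, -22, -46]
insert -39:
  append -39 at index 6 → [33, 6, 19, -1, -22, -46, -39] (no swap needed)
extract-max → returns 33:
  remove root 33; move last element -39 to root → [-39, 6, 19, -1, -22, -46]
  -39 vs larger child 19 at index 2, swap → [19, 6, -39, -1, -22, -46]

[19, 6, -39, -1, -22, -46]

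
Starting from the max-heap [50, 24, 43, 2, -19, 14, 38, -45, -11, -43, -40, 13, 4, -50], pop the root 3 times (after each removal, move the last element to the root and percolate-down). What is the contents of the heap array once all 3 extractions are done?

[24, 4, 14, 2, -19, 13, -50, -45, -11, -43, -40]

extract-max #1 returns 50:
  remove root 50; move last element -50 to root → [-50, 24, 43, 2, -19, 14, 38, -45, -11, -43, -40, 13, 4]
  -50 vs larger child 43 at index 2, swap → [43, 24, -50, 2, -19, 14, 38, -45, -11, -43, -40, 13, 4]
  -50 vs larger child 38 at index 6, swap → [43, 24, 38, 2, -19, 14, -50, -45, -11, -43, -40, 13, 4]
extract-max #2 returns 43:
  remove root 43; move last element 4 to root → [4, 24, 38, 2, -19, 14, -50, -45, -11, -43, -40, 13]
  4 vs larger child 38 at index 2, swap → [38, 24, 4, 2, -19, 14, -50, -45, -11, -43, -40, 13]
  4 vs larger child 14 at index 5, swap → [38, 24, 14, 2, -19, 4, -50, -45, -11, -43, -40, 13]
  4 vs only child 13 at index 11, swap → [38, 24, 14, 2, -19, 13, -50, -45, -11, -43, -40, 4]
extract-max #3 returns 38:
  remove root 38; move last element 4 to root → [4, 24, 14, 2, -19, 13, -50, -45, -11, -43, -40]
  4 vs larger child 24 at index 1, swap → [24, 4, 14, 2, -19, 13, -50, -45, -11, -43, -40]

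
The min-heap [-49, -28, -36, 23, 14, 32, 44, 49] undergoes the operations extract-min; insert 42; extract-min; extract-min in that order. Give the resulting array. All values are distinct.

[14, 23, 32, 44, 42, 49]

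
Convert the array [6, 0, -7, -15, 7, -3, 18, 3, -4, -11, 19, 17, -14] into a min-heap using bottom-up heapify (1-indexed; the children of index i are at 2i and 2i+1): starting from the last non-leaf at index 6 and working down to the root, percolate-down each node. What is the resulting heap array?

[-15, -11, -14, -4, 6, -7, 18, 3, 0, 7, 19, 17, -3]

sift down from index 6:
  -3 vs smaller child -14 at index 13, swap → [6, 0, -7, -15, 7, -14, 18, 3, -4, -11, 19, 17, -3]
sift down from index 5:
  7 vs smaller child -11 at index 10, swap → [6, 0, -7, -15, -11, -14, 18, 3, -4, 7, 19, 17, -3]
sift down from index 4: already satisfies heap property
sift down from index 3:
  -7 vs smaller child -14 at index 6, swap → [6, 0, -14, -15, -11, -7, 18, 3, -4, 7, 19, 17, -3]
sift down from index 2:
  0 vs smaller child -15 at index 4, swap → [6, -15, -14, 0, -11, -7, 18, 3, -4, 7, 19, 17, -3]
  0 vs smaller child -4 at index 9, swap → [6, -15, -14, -4, -11, -7, 18, 3, 0, 7, 19, 17, -3]
sift down from index 1:
  6 vs smaller child -15 at index 2, swap → [-15, 6, -14, -4, -11, -7, 18, 3, 0, 7, 19, 17, -3]
  6 vs smaller child -11 at index 5, swap → [-15, -11, -14, -4, 6, -7, 18, 3, 0, 7, 19, 17, -3]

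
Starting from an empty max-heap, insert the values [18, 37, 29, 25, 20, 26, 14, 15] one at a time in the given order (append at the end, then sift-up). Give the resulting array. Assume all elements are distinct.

[37, 25, 29, 18, 20, 26, 14, 15]

Insert 18:
  append 18 at index 0 → [18] (no swap needed)
Insert 37:
  append 37 at index 1 → [18, 37]
  37 > parent 18 at index 0, swap → [37, 18]
Insert 29:
  append 29 at index 2 → [37, 18, 29] (no swap needed)
Insert 25:
  append 25 at index 3 → [37, 18, 29, 25]
  25 > parent 18 at index 1, swap → [37, 25, 29, 18]
Insert 20:
  append 20 at index 4 → [37, 25, 29, 18, 20] (no swap needed)
Insert 26:
  append 26 at index 5 → [37, 25, 29, 18, 20, 26] (no swap needed)
Insert 14:
  append 14 at index 6 → [37, 25, 29, 18, 20, 26, 14] (no swap needed)
Insert 15:
  append 15 at index 7 → [37, 25, 29, 18, 20, 26, 14, 15] (no swap needed)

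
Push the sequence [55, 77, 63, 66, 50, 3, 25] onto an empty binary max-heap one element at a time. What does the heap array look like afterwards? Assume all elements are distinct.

Insert 55:
  append 55 at index 0 → [55] (no swap needed)
Insert 77:
  append 77 at index 1 → [55, 77]
  77 > parent 55 at index 0, swap → [77, 55]
Insert 63:
  append 63 at index 2 → [77, 55, 63] (no swap needed)
Insert 66:
  append 66 at index 3 → [77, 55, 63, 66]
  66 > parent 55 at index 1, swap → [77, 66, 63, 55]
Insert 50:
  append 50 at index 4 → [77, 66, 63, 55, 50] (no swap needed)
Insert 3:
  append 3 at index 5 → [77, 66, 63, 55, 50, 3] (no swap needed)
Insert 25:
  append 25 at index 6 → [77, 66, 63, 55, 50, 3, 25] (no swap needed)

[77, 66, 63, 55, 50, 3, 25]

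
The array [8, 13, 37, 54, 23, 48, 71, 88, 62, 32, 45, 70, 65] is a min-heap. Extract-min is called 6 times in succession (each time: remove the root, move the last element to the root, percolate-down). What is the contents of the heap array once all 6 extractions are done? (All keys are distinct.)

extract-min #1 returns 8:
  remove root 8; move last element 65 to root → [65, 13, 37, 54, 23, 48, 71, 88, 62, 32, 45, 70]
  65 vs smaller child 13 at index 1, swap → [13, 65, 37, 54, 23, 48, 71, 88, 62, 32, 45, 70]
  65 vs smaller child 23 at index 4, swap → [13, 23, 37, 54, 65, 48, 71, 88, 62, 32, 45, 70]
  65 vs smaller child 32 at index 9, swap → [13, 23, 37, 54, 32, 48, 71, 88, 62, 65, 45, 70]
extract-min #2 returns 13:
  remove root 13; move last element 70 to root → [70, 23, 37, 54, 32, 48, 71, 88, 62, 65, 45]
  70 vs smaller child 23 at index 1, swap → [23, 70, 37, 54, 32, 48, 71, 88, 62, 65, 45]
  70 vs smaller child 32 at index 4, swap → [23, 32, 37, 54, 70, 48, 71, 88, 62, 65, 45]
  70 vs smaller child 45 at index 10, swap → [23, 32, 37, 54, 45, 48, 71, 88, 62, 65, 70]
extract-min #3 returns 23:
  remove root 23; move last element 70 to root → [70, 32, 37, 54, 45, 48, 71, 88, 62, 65]
  70 vs smaller child 32 at index 1, swap → [32, 70, 37, 54, 45, 48, 71, 88, 62, 65]
  70 vs smaller child 45 at index 4, swap → [32, 45, 37, 54, 70, 48, 71, 88, 62, 65]
  70 vs only child 65 at index 9, swap → [32, 45, 37, 54, 65, 48, 71, 88, 62, 70]
extract-min #4 returns 32:
  remove root 32; move last element 70 to root → [70, 45, 37, 54, 65, 48, 71, 88, 62]
  70 vs smaller child 37 at index 2, swap → [37, 45, 70, 54, 65, 48, 71, 88, 62]
  70 vs smaller child 48 at index 5, swap → [37, 45, 48, 54, 65, 70, 71, 88, 62]
extract-min #5 returns 37:
  remove root 37; move last element 62 to root → [62, 45, 48, 54, 65, 70, 71, 88]
  62 vs smaller child 45 at index 1, swap → [45, 62, 48, 54, 65, 70, 71, 88]
  62 vs smaller child 54 at index 3, swap → [45, 54, 48, 62, 65, 70, 71, 88]
extract-min #6 returns 45:
  remove root 45; move last element 88 to root → [88, 54, 48, 62, 65, 70, 71]
  88 vs smaller child 48 at index 2, swap → [48, 54, 88, 62, 65, 70, 71]
  88 vs smaller child 70 at index 5, swap → [48, 54, 70, 62, 65, 88, 71]

[48, 54, 70, 62, 65, 88, 71]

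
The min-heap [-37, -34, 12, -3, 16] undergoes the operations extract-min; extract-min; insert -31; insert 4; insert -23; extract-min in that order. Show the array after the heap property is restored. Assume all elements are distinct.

extract-min → returns -37:
  remove root -37; move last element 16 to root → [16, -34, 12, -3]
  16 vs smaller child -34 at index 1, swap → [-34, 16, 12, -3]
  16 vs only child -3 at index 3, swap → [-34, -3, 12, 16]
extract-min → returns -34:
  remove root -34; move last element 16 to root → [16, -3, 12]
  16 vs smaller child -3 at index 1, swap → [-3, 16, 12]
insert -31:
  append -31 at index 3 → [-3, 16, 12, -31]
  -31 < parent 16 at index 1, swap → [-3, -31, 12, 16]
  -31 < parent -3 at index 0, swap → [-31, -3, 12, 16]
insert 4:
  append 4 at index 4 → [-31, -3, 12, 16, 4] (no swap needed)
insert -23:
  append -23 at index 5 → [-31, -3, 12, 16, 4, -23]
  -23 < parent 12 at index 2, swap → [-31, -3, -23, 16, 4, 12]
extract-min → returns -31:
  remove root -31; move last element 12 to root → [12, -3, -23, 16, 4]
  12 vs smaller child -23 at index 2, swap → [-23, -3, 12, 16, 4]

[-23, -3, 12, 16, 4]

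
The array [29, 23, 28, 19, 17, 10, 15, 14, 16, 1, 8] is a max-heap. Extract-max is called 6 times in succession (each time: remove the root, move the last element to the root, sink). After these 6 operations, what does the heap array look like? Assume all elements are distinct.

[15, 14, 10, 8, 1]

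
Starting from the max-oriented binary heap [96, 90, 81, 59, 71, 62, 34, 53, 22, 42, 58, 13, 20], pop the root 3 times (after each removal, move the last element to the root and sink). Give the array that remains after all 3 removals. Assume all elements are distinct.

extract-max #1 returns 96:
  remove root 96; move last element 20 to root → [20, 90, 81, 59, 71, 62, 34, 53, 22, 42, 58, 13]
  20 vs larger child 90 at index 1, swap → [90, 20, 81, 59, 71, 62, 34, 53, 22, 42, 58, 13]
  20 vs larger child 71 at index 4, swap → [90, 71, 81, 59, 20, 62, 34, 53, 22, 42, 58, 13]
  20 vs larger child 58 at index 10, swap → [90, 71, 81, 59, 58, 62, 34, 53, 22, 42, 20, 13]
extract-max #2 returns 90:
  remove root 90; move last element 13 to root → [13, 71, 81, 59, 58, 62, 34, 53, 22, 42, 20]
  13 vs larger child 81 at index 2, swap → [81, 71, 13, 59, 58, 62, 34, 53, 22, 42, 20]
  13 vs larger child 62 at index 5, swap → [81, 71, 62, 59, 58, 13, 34, 53, 22, 42, 20]
extract-max #3 returns 81:
  remove root 81; move last element 20 to root → [20, 71, 62, 59, 58, 13, 34, 53, 22, 42]
  20 vs larger child 71 at index 1, swap → [71, 20, 62, 59, 58, 13, 34, 53, 22, 42]
  20 vs larger child 59 at index 3, swap → [71, 59, 62, 20, 58, 13, 34, 53, 22, 42]
  20 vs larger child 53 at index 7, swap → [71, 59, 62, 53, 58, 13, 34, 20, 22, 42]

[71, 59, 62, 53, 58, 13, 34, 20, 22, 42]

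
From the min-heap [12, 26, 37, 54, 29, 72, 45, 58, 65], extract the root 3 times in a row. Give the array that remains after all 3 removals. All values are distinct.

[37, 54, 45, 58, 65, 72]

extract-min #1 returns 12:
  remove root 12; move last element 65 to root → [65, 26, 37, 54, 29, 72, 45, 58]
  65 vs smaller child 26 at index 1, swap → [26, 65, 37, 54, 29, 72, 45, 58]
  65 vs smaller child 29 at index 4, swap → [26, 29, 37, 54, 65, 72, 45, 58]
extract-min #2 returns 26:
  remove root 26; move last element 58 to root → [58, 29, 37, 54, 65, 72, 45]
  58 vs smaller child 29 at index 1, swap → [29, 58, 37, 54, 65, 72, 45]
  58 vs smaller child 54 at index 3, swap → [29, 54, 37, 58, 65, 72, 45]
extract-min #3 returns 29:
  remove root 29; move last element 45 to root → [45, 54, 37, 58, 65, 72]
  45 vs smaller child 37 at index 2, swap → [37, 54, 45, 58, 65, 72]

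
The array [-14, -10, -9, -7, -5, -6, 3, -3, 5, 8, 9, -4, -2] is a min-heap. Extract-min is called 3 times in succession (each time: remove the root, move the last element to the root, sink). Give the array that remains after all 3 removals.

extract-min #1 returns -14:
  remove root -14; move last element -2 to root → [-2, -10, -9, -7, -5, -6, 3, -3, 5, 8, 9, -4]
  -2 vs smaller child -10 at index 1, swap → [-10, -2, -9, -7, -5, -6, 3, -3, 5, 8, 9, -4]
  -2 vs smaller child -7 at index 3, swap → [-10, -7, -9, -2, -5, -6, 3, -3, 5, 8, 9, -4]
  -2 vs smaller child -3 at index 7, swap → [-10, -7, -9, -3, -5, -6, 3, -2, 5, 8, 9, -4]
extract-min #2 returns -10:
  remove root -10; move last element -4 to root → [-4, -7, -9, -3, -5, -6, 3, -2, 5, 8, 9]
  -4 vs smaller child -9 at index 2, swap → [-9, -7, -4, -3, -5, -6, 3, -2, 5, 8, 9]
  -4 vs smaller child -6 at index 5, swap → [-9, -7, -6, -3, -5, -4, 3, -2, 5, 8, 9]
extract-min #3 returns -9:
  remove root -9; move last element 9 to root → [9, -7, -6, -3, -5, -4, 3, -2, 5, 8]
  9 vs smaller child -7 at index 1, swap → [-7, 9, -6, -3, -5, -4, 3, -2, 5, 8]
  9 vs smaller child -5 at index 4, swap → [-7, -5, -6, -3, 9, -4, 3, -2, 5, 8]
  9 vs only child 8 at index 9, swap → [-7, -5, -6, -3, 8, -4, 3, -2, 5, 9]

[-7, -5, -6, -3, 8, -4, 3, -2, 5, 9]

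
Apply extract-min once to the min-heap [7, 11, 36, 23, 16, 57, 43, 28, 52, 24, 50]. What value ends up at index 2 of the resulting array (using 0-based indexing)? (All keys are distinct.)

36

remove root 7; move last element 50 to root → [50, 11, 36, 23, 16, 57, 43, 28, 52, 24]
50 vs smaller child 11 at index 1, swap → [11, 50, 36, 23, 16, 57, 43, 28, 52, 24]
50 vs smaller child 16 at index 4, swap → [11, 16, 36, 23, 50, 57, 43, 28, 52, 24]
50 vs only child 24 at index 9, swap → [11, 16, 36, 23, 24, 57, 43, 28, 52, 50]
resulting array: [11, 16, 36, 23, 24, 57, 43, 28, 52, 50]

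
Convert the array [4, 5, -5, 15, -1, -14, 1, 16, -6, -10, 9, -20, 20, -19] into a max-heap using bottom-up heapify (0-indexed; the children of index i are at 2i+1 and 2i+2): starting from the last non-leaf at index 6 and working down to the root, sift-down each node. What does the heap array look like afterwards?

[20, 16, 4, 15, 9, -5, 1, 5, -6, -10, -1, -20, -14, -19]

sift down from index 6: already satisfies heap property
sift down from index 5:
  -14 vs larger child 20 at index 12, swap → [4, 5, -5, 15, -1, 20, 1, 16, -6, -10, 9, -20, -14, -19]
sift down from index 4:
  -1 vs larger child 9 at index 10, swap → [4, 5, -5, 15, 9, 20, 1, 16, -6, -10, -1, -20, -14, -19]
sift down from index 3:
  15 vs larger child 16 at index 7, swap → [4, 5, -5, 16, 9, 20, 1, 15, -6, -10, -1, -20, -14, -19]
sift down from index 2:
  -5 vs larger child 20 at index 5, swap → [4, 5, 20, 16, 9, -5, 1, 15, -6, -10, -1, -20, -14, -19]
sift down from index 1:
  5 vs larger child 16 at index 3, swap → [4, 16, 20, 5, 9, -5, 1, 15, -6, -10, -1, -20, -14, -19]
  5 vs larger child 15 at index 7, swap → [4, 16, 20, 15, 9, -5, 1, 5, -6, -10, -1, -20, -14, -19]
sift down from index 0:
  4 vs larger child 20 at index 2, swap → [20, 16, 4, 15, 9, -5, 1, 5, -6, -10, -1, -20, -14, -19]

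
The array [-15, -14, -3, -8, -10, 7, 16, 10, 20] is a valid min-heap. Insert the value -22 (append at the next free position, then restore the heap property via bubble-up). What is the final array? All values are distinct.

append -22 at index 9 → [-15, -14, -3, -8, -10, 7, 16, 10, 20, -22]
-22 < parent -10 at index 4, swap → [-15, -14, -3, -8, -22, 7, 16, 10, 20, -10]
-22 < parent -14 at index 1, swap → [-15, -22, -3, -8, -14, 7, 16, 10, 20, -10]
-22 < parent -15 at index 0, swap → [-22, -15, -3, -8, -14, 7, 16, 10, 20, -10]

[-22, -15, -3, -8, -14, 7, 16, 10, 20, -10]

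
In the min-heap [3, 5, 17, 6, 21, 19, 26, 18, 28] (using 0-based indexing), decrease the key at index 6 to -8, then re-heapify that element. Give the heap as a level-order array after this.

set index 6 from 26 to -8 → [3, 5, 17, 6, 21, 19, -8, 18, 28]
-8 < parent 17 at index 2, swap → [3, 5, -8, 6, 21, 19, 17, 18, 28]
-8 < parent 3 at index 0, swap → [-8, 5, 3, 6, 21, 19, 17, 18, 28]

[-8, 5, 3, 6, 21, 19, 17, 18, 28]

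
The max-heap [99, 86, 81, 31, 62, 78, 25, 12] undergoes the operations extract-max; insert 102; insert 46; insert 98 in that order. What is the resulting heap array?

[102, 98, 81, 62, 86, 78, 25, 31, 46, 12]

extract-max → returns 99:
  remove root 99; move last element 12 to root → [12, 86, 81, 31, 62, 78, 25]
  12 vs larger child 86 at index 1, swap → [86, 12, 81, 31, 62, 78, 25]
  12 vs larger child 62 at index 4, swap → [86, 62, 81, 31, 12, 78, 25]
insert 102:
  append 102 at index 7 → [86, 62, 81, 31, 12, 78, 25, 102]
  102 > parent 31 at index 3, swap → [86, 62, 81, 102, 12, 78, 25, 31]
  102 > parent 62 at index 1, swap → [86, 102, 81, 62, 12, 78, 25, 31]
  102 > parent 86 at index 0, swap → [102, 86, 81, 62, 12, 78, 25, 31]
insert 46:
  append 46 at index 8 → [102, 86, 81, 62, 12, 78, 25, 31, 46] (no swap needed)
insert 98:
  append 98 at index 9 → [102, 86, 81, 62, 12, 78, 25, 31, 46, 98]
  98 > parent 12 at index 4, swap → [102, 86, 81, 62, 98, 78, 25, 31, 46, 12]
  98 > parent 86 at index 1, swap → [102, 98, 81, 62, 86, 78, 25, 31, 46, 12]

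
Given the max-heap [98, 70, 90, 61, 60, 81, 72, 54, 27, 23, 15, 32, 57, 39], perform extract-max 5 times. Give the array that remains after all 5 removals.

[61, 60, 57, 54, 23, 32, 39, 15, 27]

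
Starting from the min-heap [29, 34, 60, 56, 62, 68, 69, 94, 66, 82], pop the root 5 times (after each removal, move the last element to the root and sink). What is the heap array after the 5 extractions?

extract-min #1 returns 29:
  remove root 29; move last element 82 to root → [82, 34, 60, 56, 62, 68, 69, 94, 66]
  82 vs smaller child 34 at index 1, swap → [34, 82, 60, 56, 62, 68, 69, 94, 66]
  82 vs smaller child 56 at index 3, swap → [34, 56, 60, 82, 62, 68, 69, 94, 66]
  82 vs smaller child 66 at index 8, swap → [34, 56, 60, 66, 62, 68, 69, 94, 82]
extract-min #2 returns 34:
  remove root 34; move last element 82 to root → [82, 56, 60, 66, 62, 68, 69, 94]
  82 vs smaller child 56 at index 1, swap → [56, 82, 60, 66, 62, 68, 69, 94]
  82 vs smaller child 62 at index 4, swap → [56, 62, 60, 66, 82, 68, 69, 94]
extract-min #3 returns 56:
  remove root 56; move last element 94 to root → [94, 62, 60, 66, 82, 68, 69]
  94 vs smaller child 60 at index 2, swap → [60, 62, 94, 66, 82, 68, 69]
  94 vs smaller child 68 at index 5, swap → [60, 62, 68, 66, 82, 94, 69]
extract-min #4 returns 60:
  remove root 60; move last element 69 to root → [69, 62, 68, 66, 82, 94]
  69 vs smaller child 62 at index 1, swap → [62, 69, 68, 66, 82, 94]
  69 vs smaller child 66 at index 3, swap → [62, 66, 68, 69, 82, 94]
extract-min #5 returns 62:
  remove root 62; move last element 94 to root → [94, 66, 68, 69, 82]
  94 vs smaller child 66 at index 1, swap → [66, 94, 68, 69, 82]
  94 vs smaller child 69 at index 3, swap → [66, 69, 68, 94, 82]

[66, 69, 68, 94, 82]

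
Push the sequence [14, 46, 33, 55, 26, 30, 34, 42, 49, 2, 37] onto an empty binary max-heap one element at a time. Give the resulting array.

[55, 49, 34, 46, 37, 30, 33, 14, 42, 2, 26]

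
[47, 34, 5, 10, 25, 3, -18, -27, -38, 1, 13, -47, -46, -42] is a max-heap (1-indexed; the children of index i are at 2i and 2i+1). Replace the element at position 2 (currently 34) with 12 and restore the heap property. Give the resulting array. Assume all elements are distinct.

set index 2 from 34 to 12 → [47, 12, 5, 10, 25, 3, -18, -27, -38, 1, 13, -47, -46, -42]
12 vs larger child 25 at index 5, swap → [47, 25, 5, 10, 12, 3, -18, -27, -38, 1, 13, -47, -46, -42]
12 vs larger child 13 at index 11, swap → [47, 25, 5, 10, 13, 3, -18, -27, -38, 1, 12, -47, -46, -42]

[47, 25, 5, 10, 13, 3, -18, -27, -38, 1, 12, -47, -46, -42]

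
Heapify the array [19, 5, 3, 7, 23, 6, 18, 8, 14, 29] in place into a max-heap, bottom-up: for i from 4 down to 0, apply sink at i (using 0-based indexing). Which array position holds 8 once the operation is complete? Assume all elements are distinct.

sift down from index 4:
  23 vs only child 29 at index 9, swap → [19, 5, 3, 7, 29, 6, 18, 8, 14, 23]
sift down from index 3:
  7 vs larger child 14 at index 8, swap → [19, 5, 3, 14, 29, 6, 18, 8, 7, 23]
sift down from index 2:
  3 vs larger child 18 at index 6, swap → [19, 5, 18, 14, 29, 6, 3, 8, 7, 23]
sift down from index 1:
  5 vs larger child 29 at index 4, swap → [19, 29, 18, 14, 5, 6, 3, 8, 7, 23]
  5 vs only child 23 at index 9, swap → [19, 29, 18, 14, 23, 6, 3, 8, 7, 5]
sift down from index 0:
  19 vs larger child 29 at index 1, swap → [29, 19, 18, 14, 23, 6, 3, 8, 7, 5]
  19 vs larger child 23 at index 4, swap → [29, 23, 18, 14, 19, 6, 3, 8, 7, 5]
resulting array: [29, 23, 18, 14, 19, 6, 3, 8, 7, 5]

7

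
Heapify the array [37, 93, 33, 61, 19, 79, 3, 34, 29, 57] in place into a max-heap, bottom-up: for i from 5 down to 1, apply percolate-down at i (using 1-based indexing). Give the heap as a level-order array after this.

[93, 61, 79, 37, 57, 33, 3, 34, 29, 19]

sift down from index 5:
  19 vs only child 57 at index 10, swap → [37, 93, 33, 61, 57, 79, 3, 34, 29, 19]
sift down from index 4: already satisfies heap property
sift down from index 3:
  33 vs larger child 79 at index 6, swap → [37, 93, 79, 61, 57, 33, 3, 34, 29, 19]
sift down from index 2: already satisfies heap property
sift down from index 1:
  37 vs larger child 93 at index 2, swap → [93, 37, 79, 61, 57, 33, 3, 34, 29, 19]
  37 vs larger child 61 at index 4, swap → [93, 61, 79, 37, 57, 33, 3, 34, 29, 19]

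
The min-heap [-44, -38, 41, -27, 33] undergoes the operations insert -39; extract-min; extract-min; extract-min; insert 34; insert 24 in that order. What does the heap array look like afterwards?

insert -39:
  append -39 at index 5 → [-44, -38, 41, -27, 33, -39]
  -39 < parent 41 at index 2, swap → [-44, -38, -39, -27, 33, 41]
extract-min → returns -44:
  remove root -44; move last element 41 to root → [41, -38, -39, -27, 33]
  41 vs smaller child -39 at index 2, swap → [-39, -38, 41, -27, 33]
extract-min → returns -39:
  remove root -39; move last element 33 to root → [33, -38, 41, -27]
  33 vs smaller child -38 at index 1, swap → [-38, 33, 41, -27]
  33 vs only child -27 at index 3, swap → [-38, -27, 41, 33]
extract-min → returns -38:
  remove root -38; move last element 33 to root → [33, -27, 41]
  33 vs smaller child -27 at index 1, swap → [-27, 33, 41]
insert 34:
  append 34 at index 3 → [-27, 33, 41, 34] (no swap needed)
insert 24:
  append 24 at index 4 → [-27, 33, 41, 34, 24]
  24 < parent 33 at index 1, swap → [-27, 24, 41, 34, 33]

[-27, 24, 41, 34, 33]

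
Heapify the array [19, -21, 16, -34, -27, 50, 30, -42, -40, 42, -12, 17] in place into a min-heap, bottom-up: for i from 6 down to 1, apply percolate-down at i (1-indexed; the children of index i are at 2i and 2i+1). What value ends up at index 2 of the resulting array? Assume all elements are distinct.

-40

sift down from index 6:
  50 vs only child 17 at index 12, swap → [19, -21, 16, -34, -27, 17, 30, -42, -40, 42, -12, 50]
sift down from index 5: already satisfies heap property
sift down from index 4:
  -34 vs smaller child -42 at index 8, swap → [19, -21, 16, -42, -27, 17, 30, -34, -40, 42, -12, 50]
sift down from index 3: already satisfies heap property
sift down from index 2:
  -21 vs smaller child -42 at index 4, swap → [19, -42, 16, -21, -27, 17, 30, -34, -40, 42, -12, 50]
  -21 vs smaller child -40 at index 9, swap → [19, -42, 16, -40, -27, 17, 30, -34, -21, 42, -12, 50]
sift down from index 1:
  19 vs smaller child -42 at index 2, swap → [-42, 19, 16, -40, -27, 17, 30, -34, -21, 42, -12, 50]
  19 vs smaller child -40 at index 4, swap → [-42, -40, 16, 19, -27, 17, 30, -34, -21, 42, -12, 50]
  19 vs smaller child -34 at index 8, swap → [-42, -40, 16, -34, -27, 17, 30, 19, -21, 42, -12, 50]
resulting array: [-42, -40, 16, -34, -27, 17, 30, 19, -21, 42, -12, 50]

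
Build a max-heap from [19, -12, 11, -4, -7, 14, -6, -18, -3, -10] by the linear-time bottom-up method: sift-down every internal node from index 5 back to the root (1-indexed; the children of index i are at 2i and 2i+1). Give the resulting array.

sift down from index 5: already satisfies heap property
sift down from index 4:
  -4 vs larger child -3 at index 9, swap → [19, -12, 11, -3, -7, 14, -6, -18, -4, -10]
sift down from index 3:
  11 vs larger child 14 at index 6, swap → [19, -12, 14, -3, -7, 11, -6, -18, -4, -10]
sift down from index 2:
  -12 vs larger child -3 at index 4, swap → [19, -3, 14, -12, -7, 11, -6, -18, -4, -10]
  -12 vs larger child -4 at index 9, swap → [19, -3, 14, -4, -7, 11, -6, -18, -12, -10]
sift down from index 1: already satisfies heap property

[19, -3, 14, -4, -7, 11, -6, -18, -12, -10]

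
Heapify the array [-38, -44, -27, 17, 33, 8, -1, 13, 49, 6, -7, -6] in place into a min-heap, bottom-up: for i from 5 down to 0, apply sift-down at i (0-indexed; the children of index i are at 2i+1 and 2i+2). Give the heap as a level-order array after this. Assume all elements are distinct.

sift down from index 5:
  8 vs only child -6 at index 11, swap → [-38, -44, -27, 17, 33, -6, -1, 13, 49, 6, -7, 8]
sift down from index 4:
  33 vs smaller child -7 at index 10, swap → [-38, -44, -27, 17, -7, -6, -1, 13, 49, 6, 33, 8]
sift down from index 3:
  17 vs smaller child 13 at index 7, swap → [-38, -44, -27, 13, -7, -6, -1, 17, 49, 6, 33, 8]
sift down from index 2: already satisfies heap property
sift down from index 1: already satisfies heap property
sift down from index 0:
  -38 vs smaller child -44 at index 1, swap → [-44, -38, -27, 13, -7, -6, -1, 17, 49, 6, 33, 8]

[-44, -38, -27, 13, -7, -6, -1, 17, 49, 6, 33, 8]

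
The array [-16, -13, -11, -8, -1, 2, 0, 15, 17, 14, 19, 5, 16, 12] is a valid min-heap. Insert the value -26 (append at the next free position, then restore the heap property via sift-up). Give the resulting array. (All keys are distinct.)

append -26 at index 14 → [-16, -13, -11, -8, -1, 2, 0, 15, 17, 14, 19, 5, 16, 12, -26]
-26 < parent 0 at index 6, swap → [-16, -13, -11, -8, -1, 2, -26, 15, 17, 14, 19, 5, 16, 12, 0]
-26 < parent -11 at index 2, swap → [-16, -13, -26, -8, -1, 2, -11, 15, 17, 14, 19, 5, 16, 12, 0]
-26 < parent -16 at index 0, swap → [-26, -13, -16, -8, -1, 2, -11, 15, 17, 14, 19, 5, 16, 12, 0]

[-26, -13, -16, -8, -1, 2, -11, 15, 17, 14, 19, 5, 16, 12, 0]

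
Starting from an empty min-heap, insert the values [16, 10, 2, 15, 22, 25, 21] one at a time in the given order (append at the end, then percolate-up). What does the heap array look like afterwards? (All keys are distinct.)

[2, 15, 10, 16, 22, 25, 21]

Insert 16:
  append 16 at index 0 → [16] (no swap needed)
Insert 10:
  append 10 at index 1 → [16, 10]
  10 < parent 16 at index 0, swap → [10, 16]
Insert 2:
  append 2 at index 2 → [10, 16, 2]
  2 < parent 10 at index 0, swap → [2, 16, 10]
Insert 15:
  append 15 at index 3 → [2, 16, 10, 15]
  15 < parent 16 at index 1, swap → [2, 15, 10, 16]
Insert 22:
  append 22 at index 4 → [2, 15, 10, 16, 22] (no swap needed)
Insert 25:
  append 25 at index 5 → [2, 15, 10, 16, 22, 25] (no swap needed)
Insert 21:
  append 21 at index 6 → [2, 15, 10, 16, 22, 25, 21] (no swap needed)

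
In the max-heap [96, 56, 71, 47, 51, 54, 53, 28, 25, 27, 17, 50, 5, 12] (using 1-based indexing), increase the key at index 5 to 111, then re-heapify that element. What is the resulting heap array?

set index 5 from 51 to 111 → [96, 56, 71, 47, 111, 54, 53, 28, 25, 27, 17, 50, 5, 12]
111 > parent 56 at index 2, swap → [96, 111, 71, 47, 56, 54, 53, 28, 25, 27, 17, 50, 5, 12]
111 > parent 96 at index 1, swap → [111, 96, 71, 47, 56, 54, 53, 28, 25, 27, 17, 50, 5, 12]

[111, 96, 71, 47, 56, 54, 53, 28, 25, 27, 17, 50, 5, 12]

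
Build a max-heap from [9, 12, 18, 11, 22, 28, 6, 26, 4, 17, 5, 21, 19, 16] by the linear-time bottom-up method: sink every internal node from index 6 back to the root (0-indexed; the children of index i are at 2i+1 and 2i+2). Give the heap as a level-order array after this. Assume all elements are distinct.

[28, 26, 21, 12, 22, 19, 16, 11, 4, 17, 5, 18, 9, 6]

sift down from index 6:
  6 vs only child 16 at index 13, swap → [9, 12, 18, 11, 22, 28, 16, 26, 4, 17, 5, 21, 19, 6]
sift down from index 5: already satisfies heap property
sift down from index 4: already satisfies heap property
sift down from index 3:
  11 vs larger child 26 at index 7, swap → [9, 12, 18, 26, 22, 28, 16, 11, 4, 17, 5, 21, 19, 6]
sift down from index 2:
  18 vs larger child 28 at index 5, swap → [9, 12, 28, 26, 22, 18, 16, 11, 4, 17, 5, 21, 19, 6]
  18 vs larger child 21 at index 11, swap → [9, 12, 28, 26, 22, 21, 16, 11, 4, 17, 5, 18, 19, 6]
sift down from index 1:
  12 vs larger child 26 at index 3, swap → [9, 26, 28, 12, 22, 21, 16, 11, 4, 17, 5, 18, 19, 6]
sift down from index 0:
  9 vs larger child 28 at index 2, swap → [28, 26, 9, 12, 22, 21, 16, 11, 4, 17, 5, 18, 19, 6]
  9 vs larger child 21 at index 5, swap → [28, 26, 21, 12, 22, 9, 16, 11, 4, 17, 5, 18, 19, 6]
  9 vs larger child 19 at index 12, swap → [28, 26, 21, 12, 22, 19, 16, 11, 4, 17, 5, 18, 9, 6]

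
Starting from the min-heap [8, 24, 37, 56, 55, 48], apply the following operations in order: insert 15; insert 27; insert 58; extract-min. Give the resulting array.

[15, 24, 37, 27, 55, 48, 58, 56]

insert 15:
  append 15 at index 6 → [8, 24, 37, 56, 55, 48, 15]
  15 < parent 37 at index 2, swap → [8, 24, 15, 56, 55, 48, 37]
insert 27:
  append 27 at index 7 → [8, 24, 15, 56, 55, 48, 37, 27]
  27 < parent 56 at index 3, swap → [8, 24, 15, 27, 55, 48, 37, 56]
insert 58:
  append 58 at index 8 → [8, 24, 15, 27, 55, 48, 37, 56, 58] (no swap needed)
extract-min → returns 8:
  remove root 8; move last element 58 to root → [58, 24, 15, 27, 55, 48, 37, 56]
  58 vs smaller child 15 at index 2, swap → [15, 24, 58, 27, 55, 48, 37, 56]
  58 vs smaller child 37 at index 6, swap → [15, 24, 37, 27, 55, 48, 58, 56]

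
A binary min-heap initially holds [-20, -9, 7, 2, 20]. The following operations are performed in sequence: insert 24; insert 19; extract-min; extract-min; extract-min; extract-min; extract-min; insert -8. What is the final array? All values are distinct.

[-8, 24, 20]

insert 24:
  append 24 at index 5 → [-20, -9, 7, 2, 20, 24] (no swap needed)
insert 19:
  append 19 at index 6 → [-20, -9, 7, 2, 20, 24, 19] (no swap needed)
extract-min → returns -20:
  remove root -20; move last element 19 to root → [19, -9, 7, 2, 20, 24]
  19 vs smaller child -9 at index 1, swap → [-9, 19, 7, 2, 20, 24]
  19 vs smaller child 2 at index 3, swap → [-9, 2, 7, 19, 20, 24]
extract-min → returns -9:
  remove root -9; move last element 24 to root → [24, 2, 7, 19, 20]
  24 vs smaller child 2 at index 1, swap → [2, 24, 7, 19, 20]
  24 vs smaller child 19 at index 3, swap → [2, 19, 7, 24, 20]
extract-min → returns 2:
  remove root 2; move last element 20 to root → [20, 19, 7, 24]
  20 vs smaller child 7 at index 2, swap → [7, 19, 20, 24]
extract-min → returns 7:
  remove root 7; move last element 24 to root → [24, 19, 20]
  24 vs smaller child 19 at index 1, swap → [19, 24, 20]
extract-min → returns 19:
  remove root 19; move last element 20 to root → [20, 24] (no swap needed)
insert -8:
  append -8 at index 2 → [20, 24, -8]
  -8 < parent 20 at index 0, swap → [-8, 24, 20]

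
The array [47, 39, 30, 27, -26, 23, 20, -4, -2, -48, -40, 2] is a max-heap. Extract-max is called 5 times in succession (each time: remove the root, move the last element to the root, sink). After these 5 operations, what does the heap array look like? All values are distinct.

extract-max #1 returns 47:
  remove root 47; move last element 2 to root → [2, 39, 30, 27, -26, 23, 20, -4, -2, -48, -40]
  2 vs larger child 39 at index 1, swap → [39, 2, 30, 27, -26, 23, 20, -4, -2, -48, -40]
  2 vs larger child 27 at index 3, swap → [39, 27, 30, 2, -26, 23, 20, -4, -2, -48, -40]
extract-max #2 returns 39:
  remove root 39; move last element -40 to root → [-40, 27, 30, 2, -26, 23, 20, -4, -2, -48]
  -40 vs larger child 30 at index 2, swap → [30, 27, -40, 2, -26, 23, 20, -4, -2, -48]
  -40 vs larger child 23 at index 5, swap → [30, 27, 23, 2, -26, -40, 20, -4, -2, -48]
extract-max #3 returns 30:
  remove root 30; move last element -48 to root → [-48, 27, 23, 2, -26, -40, 20, -4, -2]
  -48 vs larger child 27 at index 1, swap → [27, -48, 23, 2, -26, -40, 20, -4, -2]
  -48 vs larger child 2 at index 3, swap → [27, 2, 23, -48, -26, -40, 20, -4, -2]
  -48 vs larger child -2 at index 8, swap → [27, 2, 23, -2, -26, -40, 20, -4, -48]
extract-max #4 returns 27:
  remove root 27; move last element -48 to root → [-48, 2, 23, -2, -26, -40, 20, -4]
  -48 vs larger child 23 at index 2, swap → [23, 2, -48, -2, -26, -40, 20, -4]
  -48 vs larger child 20 at index 6, swap → [23, 2, 20, -2, -26, -40, -48, -4]
extract-max #5 returns 23:
  remove root 23; move last element -4 to root → [-4, 2, 20, -2, -26, -40, -48]
  -4 vs larger child 20 at index 2, swap → [20, 2, -4, -2, -26, -40, -48]

[20, 2, -4, -2, -26, -40, -48]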